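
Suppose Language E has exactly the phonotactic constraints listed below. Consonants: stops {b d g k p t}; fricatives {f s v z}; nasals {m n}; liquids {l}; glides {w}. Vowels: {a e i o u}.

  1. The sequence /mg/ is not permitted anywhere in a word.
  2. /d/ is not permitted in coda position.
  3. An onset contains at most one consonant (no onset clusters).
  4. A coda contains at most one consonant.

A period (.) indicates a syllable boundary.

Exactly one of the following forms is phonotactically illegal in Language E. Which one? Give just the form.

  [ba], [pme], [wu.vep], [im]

[ba] — σ1 onset /b/, coda /∅/ ok → phonotactically legal
[pme] — violates constraint 3: syllable 1 onset /pm/ has 2 consonants (> 1) → phonotactically illegal
[wu.vep] — σ1 onset /w/, coda /∅/ ok; σ2 onset /v/, coda /p/ ok → phonotactically legal
[im] — σ1 onset /∅/, coda /m/ ok → phonotactically legal

[pme]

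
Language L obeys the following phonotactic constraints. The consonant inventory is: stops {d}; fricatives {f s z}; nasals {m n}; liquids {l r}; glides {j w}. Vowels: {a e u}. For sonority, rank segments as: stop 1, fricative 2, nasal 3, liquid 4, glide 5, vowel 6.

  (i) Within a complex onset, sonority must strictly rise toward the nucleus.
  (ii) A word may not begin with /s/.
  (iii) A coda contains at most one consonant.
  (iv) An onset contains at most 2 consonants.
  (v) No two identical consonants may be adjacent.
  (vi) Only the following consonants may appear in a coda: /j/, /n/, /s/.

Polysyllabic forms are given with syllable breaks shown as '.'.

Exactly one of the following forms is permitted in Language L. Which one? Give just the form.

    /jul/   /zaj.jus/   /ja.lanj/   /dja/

/dja/

/jul/ — violates constraint (vi): syllable 1 coda contains /l/, which is not a licensed coda consonant → not permitted
/zaj.jus/ — violates constraint (v): adjacent identical consonants /jj/ → not permitted
/ja.lanj/ — violates constraint (iii): syllable 2 coda /nj/ has 2 consonants (> 1) → not permitted
/dja/ — σ1 onset /dj/ (1→5 rises), coda /∅/ ok → permitted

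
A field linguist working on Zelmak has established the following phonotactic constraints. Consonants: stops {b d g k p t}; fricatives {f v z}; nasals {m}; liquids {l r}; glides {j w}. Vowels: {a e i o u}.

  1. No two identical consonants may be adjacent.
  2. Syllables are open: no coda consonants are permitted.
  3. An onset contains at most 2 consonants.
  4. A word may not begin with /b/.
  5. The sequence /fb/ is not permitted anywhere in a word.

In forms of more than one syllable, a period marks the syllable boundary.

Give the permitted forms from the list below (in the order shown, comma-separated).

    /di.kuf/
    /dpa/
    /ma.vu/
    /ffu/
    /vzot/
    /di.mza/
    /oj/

/di.kuf/ — violates constraint 2: syllable 2 coda /f/ has 1 consonant (> 0) → not permitted
/dpa/ — σ1 onset /dp/ (2C), coda /∅/ ok → permitted
/ma.vu/ — σ1 onset /m/, coda /∅/ ok; σ2 onset /v/, coda /∅/ ok → permitted
/ffu/ — violates constraint 1: adjacent identical consonants /ff/ → not permitted
/vzot/ — violates constraint 2: syllable 1 coda /t/ has 1 consonant (> 0) → not permitted
/di.mza/ — σ1 onset /d/, coda /∅/ ok; σ2 onset /mz/ (2C), coda /∅/ ok → permitted
/oj/ — violates constraint 2: syllable 1 coda /j/ has 1 consonant (> 0) → not permitted

/dpa/, /ma.vu/, /di.mza/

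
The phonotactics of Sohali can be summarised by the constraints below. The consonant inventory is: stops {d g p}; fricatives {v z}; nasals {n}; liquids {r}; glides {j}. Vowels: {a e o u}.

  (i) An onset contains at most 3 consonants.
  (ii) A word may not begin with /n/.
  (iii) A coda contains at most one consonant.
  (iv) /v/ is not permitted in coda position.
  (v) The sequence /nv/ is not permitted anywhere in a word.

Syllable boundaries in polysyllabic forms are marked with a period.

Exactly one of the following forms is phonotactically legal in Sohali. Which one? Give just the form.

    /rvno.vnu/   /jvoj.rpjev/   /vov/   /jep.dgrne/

/rvno.vnu/ — σ1 onset /rvn/ (3C), coda /∅/ ok; σ2 onset /vn/ (2C), coda /∅/ ok → phonotactically legal
/jvoj.rpjev/ — violates constraint (iv): syllable 2 coda contains /v/ → phonotactically illegal
/vov/ — violates constraint (iv): syllable 1 coda contains /v/ → phonotactically illegal
/jep.dgrne/ — violates constraint (i): syllable 2 onset /dgrn/ has 4 consonants (> 3) → phonotactically illegal

/rvno.vnu/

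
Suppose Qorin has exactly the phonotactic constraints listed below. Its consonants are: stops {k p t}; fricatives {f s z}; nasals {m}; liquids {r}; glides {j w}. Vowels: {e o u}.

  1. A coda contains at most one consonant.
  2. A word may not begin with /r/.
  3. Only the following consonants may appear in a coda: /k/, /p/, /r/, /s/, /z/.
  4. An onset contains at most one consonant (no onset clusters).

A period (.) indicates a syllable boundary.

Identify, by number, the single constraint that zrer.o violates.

4

zrer.o: syllable 1 onset /zr/ has 2 consonants (> 1).
This is a violation of constraint 4: "An onset contains at most one consonant (no onset clusters)."
The remaining constraints (1, 2, 3) are satisfied.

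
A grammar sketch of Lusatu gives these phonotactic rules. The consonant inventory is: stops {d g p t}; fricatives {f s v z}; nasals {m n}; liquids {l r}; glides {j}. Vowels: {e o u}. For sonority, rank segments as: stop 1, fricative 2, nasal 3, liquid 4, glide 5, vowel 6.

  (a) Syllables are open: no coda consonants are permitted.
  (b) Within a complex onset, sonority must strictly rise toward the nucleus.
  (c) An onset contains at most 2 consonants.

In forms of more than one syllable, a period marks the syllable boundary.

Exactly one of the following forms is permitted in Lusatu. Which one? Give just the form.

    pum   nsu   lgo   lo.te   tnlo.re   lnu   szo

pum — violates constraint (a): syllable 1 coda /m/ has 1 consonant (> 0) → not permitted
nsu — violates constraint (b): syllable 1 onset /ns/: /n/ (nasal, 3) → /s/ (fricative, 2) does not rise → not permitted
lgo — violates constraint (b): syllable 1 onset /lg/: /l/ (liquid, 4) → /g/ (stop, 1) does not rise → not permitted
lo.te — σ1 onset /l/, coda /∅/ ok; σ2 onset /t/, coda /∅/ ok → permitted
tnlo.re — violates constraint (c): syllable 1 onset /tnl/ has 3 consonants (> 2) → not permitted
lnu — violates constraint (b): syllable 1 onset /ln/: /l/ (liquid, 4) → /n/ (nasal, 3) does not rise → not permitted
szo — violates constraint (b): syllable 1 onset /sz/: /s/ (fricative, 2) → /z/ (fricative, 2) does not rise → not permitted

lo.te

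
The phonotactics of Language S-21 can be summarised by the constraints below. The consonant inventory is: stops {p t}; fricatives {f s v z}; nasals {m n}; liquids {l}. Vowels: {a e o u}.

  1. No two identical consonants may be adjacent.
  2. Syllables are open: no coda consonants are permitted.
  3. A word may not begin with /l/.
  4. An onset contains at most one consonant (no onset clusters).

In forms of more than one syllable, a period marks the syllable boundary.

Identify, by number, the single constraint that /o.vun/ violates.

2

/o.vun/: syllable 2 coda /n/ has 1 consonant (> 0).
This is a violation of constraint 2: "Syllables are open: no coda consonants are permitted."
The remaining constraints (1, 3, 4) are satisfied.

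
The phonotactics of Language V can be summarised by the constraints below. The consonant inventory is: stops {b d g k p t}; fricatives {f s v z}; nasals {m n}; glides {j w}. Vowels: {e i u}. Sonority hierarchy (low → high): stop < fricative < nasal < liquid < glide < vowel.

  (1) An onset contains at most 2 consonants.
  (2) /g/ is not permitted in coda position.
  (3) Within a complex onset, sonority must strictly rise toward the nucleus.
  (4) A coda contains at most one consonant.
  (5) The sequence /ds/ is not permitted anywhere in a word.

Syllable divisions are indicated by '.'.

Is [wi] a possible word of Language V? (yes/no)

[wi] — σ1 onset /w/, coda /∅/ ok → permitted

yes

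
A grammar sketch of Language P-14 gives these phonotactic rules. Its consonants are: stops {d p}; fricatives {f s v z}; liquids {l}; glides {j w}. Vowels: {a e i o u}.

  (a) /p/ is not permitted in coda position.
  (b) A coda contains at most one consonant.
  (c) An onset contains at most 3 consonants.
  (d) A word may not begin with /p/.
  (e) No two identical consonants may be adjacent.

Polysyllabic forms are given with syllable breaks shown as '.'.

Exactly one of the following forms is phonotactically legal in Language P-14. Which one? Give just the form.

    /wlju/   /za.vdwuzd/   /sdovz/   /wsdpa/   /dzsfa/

/wlju/

/wlju/ — σ1 onset /wlj/ (3C), coda /∅/ ok → phonotactically legal
/za.vdwuzd/ — violates constraint (b): syllable 2 coda /zd/ has 2 consonants (> 1) → phonotactically illegal
/sdovz/ — violates constraint (b): syllable 1 coda /vz/ has 2 consonants (> 1) → phonotactically illegal
/wsdpa/ — violates constraint (c): syllable 1 onset /wsdp/ has 4 consonants (> 3) → phonotactically illegal
/dzsfa/ — violates constraint (c): syllable 1 onset /dzsf/ has 4 consonants (> 3) → phonotactically illegal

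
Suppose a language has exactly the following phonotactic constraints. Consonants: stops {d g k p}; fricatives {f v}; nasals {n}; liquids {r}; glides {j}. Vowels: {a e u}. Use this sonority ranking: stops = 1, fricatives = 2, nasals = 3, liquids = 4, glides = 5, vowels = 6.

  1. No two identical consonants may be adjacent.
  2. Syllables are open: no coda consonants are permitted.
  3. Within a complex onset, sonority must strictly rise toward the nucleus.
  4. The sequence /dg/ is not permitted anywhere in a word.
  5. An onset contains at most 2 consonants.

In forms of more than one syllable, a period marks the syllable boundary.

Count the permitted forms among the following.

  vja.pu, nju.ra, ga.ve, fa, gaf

vja.pu — σ1 onset /vj/ (2→5 rises), coda /∅/ ok; σ2 onset /p/, coda /∅/ ok → permitted
nju.ra — σ1 onset /nj/ (3→5 rises), coda /∅/ ok; σ2 onset /r/, coda /∅/ ok → permitted
ga.ve — σ1 onset /g/, coda /∅/ ok; σ2 onset /v/, coda /∅/ ok → permitted
fa — σ1 onset /f/, coda /∅/ ok → permitted
gaf — violates constraint 2: syllable 1 coda /f/ has 1 consonant (> 0) → not permitted
Permitted: vja.pu, nju.ra, ga.ve, fa → 4.

4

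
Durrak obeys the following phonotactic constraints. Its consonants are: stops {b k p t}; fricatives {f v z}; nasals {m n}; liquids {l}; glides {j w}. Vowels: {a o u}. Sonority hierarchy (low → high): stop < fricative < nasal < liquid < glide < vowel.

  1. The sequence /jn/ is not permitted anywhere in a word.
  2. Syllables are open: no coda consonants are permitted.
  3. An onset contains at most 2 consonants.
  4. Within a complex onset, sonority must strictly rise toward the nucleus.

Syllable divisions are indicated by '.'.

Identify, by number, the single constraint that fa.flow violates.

2

fa.flow: syllable 2 coda /w/ has 1 consonant (> 0).
This is a violation of constraint 2: "Syllables are open: no coda consonants are permitted."
The remaining constraints (1, 3, 4) are satisfied.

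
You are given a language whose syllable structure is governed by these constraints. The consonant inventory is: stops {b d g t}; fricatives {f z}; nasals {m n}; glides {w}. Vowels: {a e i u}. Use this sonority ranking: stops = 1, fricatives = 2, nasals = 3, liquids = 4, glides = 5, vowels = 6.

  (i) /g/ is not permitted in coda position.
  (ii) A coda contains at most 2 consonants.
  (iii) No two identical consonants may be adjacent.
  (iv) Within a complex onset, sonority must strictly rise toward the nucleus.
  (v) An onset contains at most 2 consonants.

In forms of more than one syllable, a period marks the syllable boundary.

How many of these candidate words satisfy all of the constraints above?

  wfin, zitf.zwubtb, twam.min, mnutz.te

0

wfin — violates constraint (iv): syllable 1 onset /wf/: /w/ (glide, 5) → /f/ (fricative, 2) does not rise → not permitted
zitf.zwubtb — violates constraint (ii): syllable 2 coda /btb/ has 3 consonants (> 2) → not permitted
twam.min — violates constraint (iii): adjacent identical consonants /mm/ → not permitted
mnutz.te — violates constraint (iv): syllable 1 onset /mn/: /m/ (nasal, 3) → /n/ (nasal, 3) does not rise → not permitted
No form is permitted → 0.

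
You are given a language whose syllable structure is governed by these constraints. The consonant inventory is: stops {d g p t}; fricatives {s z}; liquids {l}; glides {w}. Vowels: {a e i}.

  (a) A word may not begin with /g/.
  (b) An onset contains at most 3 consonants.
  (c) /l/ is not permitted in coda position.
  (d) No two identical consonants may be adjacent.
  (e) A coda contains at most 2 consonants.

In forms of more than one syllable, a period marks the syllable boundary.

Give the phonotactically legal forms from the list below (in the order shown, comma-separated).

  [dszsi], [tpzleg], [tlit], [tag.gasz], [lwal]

[tlit]

[dszsi] — violates constraint (b): syllable 1 onset /dszs/ has 4 consonants (> 3) → phonotactically illegal
[tpzleg] — violates constraint (b): syllable 1 onset /tpzl/ has 4 consonants (> 3) → phonotactically illegal
[tlit] — σ1 onset /tl/ (2C), coda /t/ ok → phonotactically legal
[tag.gasz] — violates constraint (d): adjacent identical consonants /gg/ → phonotactically illegal
[lwal] — violates constraint (c): syllable 1 coda contains /l/ → phonotactically illegal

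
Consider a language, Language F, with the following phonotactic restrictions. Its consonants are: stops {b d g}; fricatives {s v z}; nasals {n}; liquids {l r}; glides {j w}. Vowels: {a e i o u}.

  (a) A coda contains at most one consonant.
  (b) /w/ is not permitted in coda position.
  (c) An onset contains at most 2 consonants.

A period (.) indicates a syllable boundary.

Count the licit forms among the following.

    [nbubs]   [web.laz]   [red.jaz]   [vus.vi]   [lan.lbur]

4

[nbubs] — violates constraint (a): syllable 1 coda /bs/ has 2 consonants (> 1) → illicit
[web.laz] — σ1 onset /w/, coda /b/ ok; σ2 onset /l/, coda /z/ ok → licit
[red.jaz] — σ1 onset /r/, coda /d/ ok; σ2 onset /j/, coda /z/ ok → licit
[vus.vi] — σ1 onset /v/, coda /s/ ok; σ2 onset /v/, coda /∅/ ok → licit
[lan.lbur] — σ1 onset /l/, coda /n/ ok; σ2 onset /lb/ (2C), coda /r/ ok → licit
Licit: [web.laz], [red.jaz], [vus.vi], [lan.lbur] → 4.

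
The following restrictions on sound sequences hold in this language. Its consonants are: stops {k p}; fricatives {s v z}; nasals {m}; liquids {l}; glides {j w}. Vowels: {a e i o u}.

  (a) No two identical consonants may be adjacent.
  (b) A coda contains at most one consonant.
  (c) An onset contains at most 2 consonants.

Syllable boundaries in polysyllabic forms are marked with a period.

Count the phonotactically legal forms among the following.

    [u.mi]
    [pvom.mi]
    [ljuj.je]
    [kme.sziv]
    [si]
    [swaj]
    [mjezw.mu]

4

[u.mi] — σ1 onset /∅/, coda /∅/ ok; σ2 onset /m/, coda /∅/ ok → phonotactically legal
[pvom.mi] — violates constraint (a): adjacent identical consonants /mm/ → phonotactically illegal
[ljuj.je] — violates constraint (a): adjacent identical consonants /jj/ → phonotactically illegal
[kme.sziv] — σ1 onset /km/ (2C), coda /∅/ ok; σ2 onset /sz/ (2C), coda /v/ ok → phonotactically legal
[si] — σ1 onset /s/, coda /∅/ ok → phonotactically legal
[swaj] — σ1 onset /sw/ (2C), coda /j/ ok → phonotactically legal
[mjezw.mu] — violates constraint (b): syllable 1 coda /zw/ has 2 consonants (> 1) → phonotactically illegal
Phonotactically legal: [u.mi], [kme.sziv], [si], [swaj] → 4.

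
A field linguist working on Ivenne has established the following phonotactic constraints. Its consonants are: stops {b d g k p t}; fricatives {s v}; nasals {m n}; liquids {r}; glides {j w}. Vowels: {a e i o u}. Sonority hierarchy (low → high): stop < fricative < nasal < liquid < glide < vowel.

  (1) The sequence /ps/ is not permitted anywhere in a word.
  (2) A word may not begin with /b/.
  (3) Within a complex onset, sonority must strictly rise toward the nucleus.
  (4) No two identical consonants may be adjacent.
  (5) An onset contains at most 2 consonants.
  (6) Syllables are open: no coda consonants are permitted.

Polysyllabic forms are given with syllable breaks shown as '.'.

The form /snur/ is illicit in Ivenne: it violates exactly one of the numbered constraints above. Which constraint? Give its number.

6

/snur/: syllable 1 coda /r/ has 1 consonant (> 0).
This is a violation of constraint 6: "Syllables are open: no coda consonants are permitted."
The remaining constraints (1, 2, 3, 4, 5) are satisfied.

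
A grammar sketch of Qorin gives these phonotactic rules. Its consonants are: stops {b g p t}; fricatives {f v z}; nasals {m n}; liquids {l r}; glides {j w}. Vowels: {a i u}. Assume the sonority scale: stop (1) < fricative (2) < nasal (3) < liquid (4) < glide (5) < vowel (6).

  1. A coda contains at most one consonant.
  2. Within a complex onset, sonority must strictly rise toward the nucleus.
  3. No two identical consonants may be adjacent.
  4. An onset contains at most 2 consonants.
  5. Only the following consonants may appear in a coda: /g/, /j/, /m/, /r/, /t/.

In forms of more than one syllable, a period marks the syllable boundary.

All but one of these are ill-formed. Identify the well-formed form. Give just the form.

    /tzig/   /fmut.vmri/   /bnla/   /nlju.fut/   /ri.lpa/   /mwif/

/tzig/ — σ1 onset /tz/ (1→2 rises), coda /g/ ok → well-formed
/fmut.vmri/ — violates constraint 4: syllable 2 onset /vmr/ has 3 consonants (> 2) → ill-formed
/bnla/ — violates constraint 4: syllable 1 onset /bnl/ has 3 consonants (> 2) → ill-formed
/nlju.fut/ — violates constraint 4: syllable 1 onset /nlj/ has 3 consonants (> 2) → ill-formed
/ri.lpa/ — violates constraint 2: syllable 2 onset /lp/: /l/ (liquid, 4) → /p/ (stop, 1) does not rise → ill-formed
/mwif/ — violates constraint 5: syllable 1 coda contains /f/, which is not a licensed coda consonant → ill-formed

/tzig/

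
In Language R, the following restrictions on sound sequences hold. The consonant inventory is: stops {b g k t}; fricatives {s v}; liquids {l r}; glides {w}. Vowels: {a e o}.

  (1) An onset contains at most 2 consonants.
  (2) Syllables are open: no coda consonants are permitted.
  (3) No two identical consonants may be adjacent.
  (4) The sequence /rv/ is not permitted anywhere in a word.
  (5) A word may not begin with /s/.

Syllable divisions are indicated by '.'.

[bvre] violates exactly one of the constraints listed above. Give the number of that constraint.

1

[bvre]: syllable 1 onset /bvr/ has 3 consonants (> 2).
This is a violation of constraint 1: "An onset contains at most 2 consonants."
The remaining constraints (2, 3, 4, 5) are satisfied.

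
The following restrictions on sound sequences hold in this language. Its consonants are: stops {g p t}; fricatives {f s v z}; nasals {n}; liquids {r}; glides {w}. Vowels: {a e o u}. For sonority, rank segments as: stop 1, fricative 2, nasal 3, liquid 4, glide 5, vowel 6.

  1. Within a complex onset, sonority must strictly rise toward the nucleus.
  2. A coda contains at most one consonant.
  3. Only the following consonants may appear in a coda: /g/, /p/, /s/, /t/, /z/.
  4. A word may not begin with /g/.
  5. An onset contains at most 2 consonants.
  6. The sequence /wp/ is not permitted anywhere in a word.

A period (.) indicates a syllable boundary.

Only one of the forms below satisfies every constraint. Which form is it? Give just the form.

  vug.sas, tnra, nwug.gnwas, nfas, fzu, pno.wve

vug.sas — σ1 onset /v/, coda /g/ ok; σ2 onset /s/, coda /s/ ok → permitted
tnra — violates constraint 5: syllable 1 onset /tnr/ has 3 consonants (> 2) → not permitted
nwug.gnwas — violates constraint 5: syllable 2 onset /gnw/ has 3 consonants (> 2) → not permitted
nfas — violates constraint 1: syllable 1 onset /nf/: /n/ (nasal, 3) → /f/ (fricative, 2) does not rise → not permitted
fzu — violates constraint 1: syllable 1 onset /fz/: /f/ (fricative, 2) → /z/ (fricative, 2) does not rise → not permitted
pno.wve — violates constraint 1: syllable 2 onset /wv/: /w/ (glide, 5) → /v/ (fricative, 2) does not rise → not permitted

vug.sas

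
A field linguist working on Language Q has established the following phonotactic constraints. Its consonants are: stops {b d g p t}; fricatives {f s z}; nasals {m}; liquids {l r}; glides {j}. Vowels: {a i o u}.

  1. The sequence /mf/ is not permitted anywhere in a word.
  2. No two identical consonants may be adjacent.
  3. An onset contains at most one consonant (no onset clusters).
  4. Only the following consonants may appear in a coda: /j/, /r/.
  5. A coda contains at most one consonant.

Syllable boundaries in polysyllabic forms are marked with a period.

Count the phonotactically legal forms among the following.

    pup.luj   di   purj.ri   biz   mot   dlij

1

pup.luj — violates constraint 4: syllable 1 coda contains /p/, which is not a licensed coda consonant → phonotactically illegal
di — σ1 onset /d/, coda /∅/ ok → phonotactically legal
purj.ri — violates constraint 5: syllable 1 coda /rj/ has 2 consonants (> 1) → phonotactically illegal
biz — violates constraint 4: syllable 1 coda contains /z/, which is not a licensed coda consonant → phonotactically illegal
mot — violates constraint 4: syllable 1 coda contains /t/, which is not a licensed coda consonant → phonotactically illegal
dlij — violates constraint 3: syllable 1 onset /dl/ has 2 consonants (> 1) → phonotactically illegal
Phonotactically legal: di → 1.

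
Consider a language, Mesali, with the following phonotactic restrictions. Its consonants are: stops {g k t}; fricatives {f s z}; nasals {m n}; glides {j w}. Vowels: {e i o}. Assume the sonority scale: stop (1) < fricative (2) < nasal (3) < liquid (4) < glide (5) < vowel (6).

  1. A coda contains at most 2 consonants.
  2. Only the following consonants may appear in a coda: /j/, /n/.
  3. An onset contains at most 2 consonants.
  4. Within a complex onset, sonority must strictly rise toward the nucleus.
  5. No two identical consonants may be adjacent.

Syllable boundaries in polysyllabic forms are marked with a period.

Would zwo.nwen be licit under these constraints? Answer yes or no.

yes

zwo.nwen — σ1 onset /zw/ (2→5 rises), coda /∅/ ok; σ2 onset /nw/ (3→5 rises), coda /n/ ok → licit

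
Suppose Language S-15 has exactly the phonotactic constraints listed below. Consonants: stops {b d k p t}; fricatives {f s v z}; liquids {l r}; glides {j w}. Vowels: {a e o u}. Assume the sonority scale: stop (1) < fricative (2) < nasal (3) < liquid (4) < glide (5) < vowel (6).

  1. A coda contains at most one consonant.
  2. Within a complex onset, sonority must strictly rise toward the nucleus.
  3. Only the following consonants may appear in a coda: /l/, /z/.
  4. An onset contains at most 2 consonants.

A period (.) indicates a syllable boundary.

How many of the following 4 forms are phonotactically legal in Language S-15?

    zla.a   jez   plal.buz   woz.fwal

4

zla.a — σ1 onset /zl/ (2→4 rises), coda /∅/ ok; σ2 onset /∅/, coda /∅/ ok → phonotactically legal
jez — σ1 onset /j/, coda /z/ ok → phonotactically legal
plal.buz — σ1 onset /pl/ (1→4 rises), coda /l/ ok; σ2 onset /b/, coda /z/ ok → phonotactically legal
woz.fwal — σ1 onset /w/, coda /z/ ok; σ2 onset /fw/ (2→5 rises), coda /l/ ok → phonotactically legal
Phonotactically legal: zla.a, jez, plal.buz, woz.fwal → 4.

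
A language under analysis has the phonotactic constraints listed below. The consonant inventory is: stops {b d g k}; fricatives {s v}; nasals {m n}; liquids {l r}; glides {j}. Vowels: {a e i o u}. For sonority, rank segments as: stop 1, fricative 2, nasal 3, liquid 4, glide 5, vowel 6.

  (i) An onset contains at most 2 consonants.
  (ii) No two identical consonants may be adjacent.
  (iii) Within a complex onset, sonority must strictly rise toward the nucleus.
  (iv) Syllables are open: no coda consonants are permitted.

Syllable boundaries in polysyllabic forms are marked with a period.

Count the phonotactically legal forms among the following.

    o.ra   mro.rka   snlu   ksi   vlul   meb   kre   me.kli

o.ra — σ1 onset /∅/, coda /∅/ ok; σ2 onset /r/, coda /∅/ ok → phonotactically legal
mro.rka — violates constraint (iii): syllable 2 onset /rk/: /r/ (liquid, 4) → /k/ (stop, 1) does not rise → phonotactically illegal
snlu — violates constraint (i): syllable 1 onset /snl/ has 3 consonants (> 2) → phonotactically illegal
ksi — σ1 onset /ks/ (1→2 rises), coda /∅/ ok → phonotactically legal
vlul — violates constraint (iv): syllable 1 coda /l/ has 1 consonant (> 0) → phonotactically illegal
meb — violates constraint (iv): syllable 1 coda /b/ has 1 consonant (> 0) → phonotactically illegal
kre — σ1 onset /kr/ (1→4 rises), coda /∅/ ok → phonotactically legal
me.kli — σ1 onset /m/, coda /∅/ ok; σ2 onset /kl/ (1→4 rises), coda /∅/ ok → phonotactically legal
Phonotactically legal: o.ra, ksi, kre, me.kli → 4.

4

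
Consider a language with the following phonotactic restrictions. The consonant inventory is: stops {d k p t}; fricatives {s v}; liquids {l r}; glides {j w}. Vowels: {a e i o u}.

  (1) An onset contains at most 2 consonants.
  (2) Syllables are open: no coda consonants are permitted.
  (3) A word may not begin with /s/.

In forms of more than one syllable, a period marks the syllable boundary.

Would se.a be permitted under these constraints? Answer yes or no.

no

se.a — violates constraint 3: word begins with /s/ → not permitted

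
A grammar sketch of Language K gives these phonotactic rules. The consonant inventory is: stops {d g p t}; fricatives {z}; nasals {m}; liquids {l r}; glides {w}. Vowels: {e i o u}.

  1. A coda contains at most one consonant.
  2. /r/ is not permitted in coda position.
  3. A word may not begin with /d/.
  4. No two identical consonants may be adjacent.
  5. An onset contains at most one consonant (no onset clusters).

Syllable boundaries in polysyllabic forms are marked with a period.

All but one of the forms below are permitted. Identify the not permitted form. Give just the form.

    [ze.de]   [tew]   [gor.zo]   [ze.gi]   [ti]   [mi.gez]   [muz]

[gor.zo]

[ze.de] — σ1 onset /z/, coda /∅/ ok; σ2 onset /d/, coda /∅/ ok → permitted
[tew] — σ1 onset /t/, coda /w/ ok → permitted
[gor.zo] — violates constraint 2: syllable 1 coda contains /r/ → not permitted
[ze.gi] — σ1 onset /z/, coda /∅/ ok; σ2 onset /g/, coda /∅/ ok → permitted
[ti] — σ1 onset /t/, coda /∅/ ok → permitted
[mi.gez] — σ1 onset /m/, coda /∅/ ok; σ2 onset /g/, coda /z/ ok → permitted
[muz] — σ1 onset /m/, coda /z/ ok → permitted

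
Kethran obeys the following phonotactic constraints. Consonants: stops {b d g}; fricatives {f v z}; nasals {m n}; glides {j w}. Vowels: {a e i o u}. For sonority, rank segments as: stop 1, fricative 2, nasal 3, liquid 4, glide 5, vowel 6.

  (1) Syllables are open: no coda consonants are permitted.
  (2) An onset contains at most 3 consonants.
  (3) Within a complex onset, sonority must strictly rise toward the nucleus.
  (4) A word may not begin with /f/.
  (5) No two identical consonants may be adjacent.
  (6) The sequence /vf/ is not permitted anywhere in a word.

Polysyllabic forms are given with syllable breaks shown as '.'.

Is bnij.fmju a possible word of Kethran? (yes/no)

no

bnij.fmju — violates constraint 1: syllable 1 coda /j/ has 1 consonant (> 0) → not permitted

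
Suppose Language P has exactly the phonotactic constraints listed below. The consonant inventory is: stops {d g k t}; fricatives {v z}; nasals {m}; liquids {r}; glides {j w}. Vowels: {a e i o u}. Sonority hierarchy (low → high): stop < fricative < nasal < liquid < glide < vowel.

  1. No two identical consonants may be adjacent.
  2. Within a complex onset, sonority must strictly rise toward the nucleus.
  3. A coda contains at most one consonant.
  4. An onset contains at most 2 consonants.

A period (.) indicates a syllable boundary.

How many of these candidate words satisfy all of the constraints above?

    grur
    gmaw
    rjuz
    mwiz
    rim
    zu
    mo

grur — σ1 onset /gr/ (1→4 rises), coda /r/ ok → well-formed
gmaw — σ1 onset /gm/ (1→3 rises), coda /w/ ok → well-formed
rjuz — σ1 onset /rj/ (4→5 rises), coda /z/ ok → well-formed
mwiz — σ1 onset /mw/ (3→5 rises), coda /z/ ok → well-formed
rim — σ1 onset /r/, coda /m/ ok → well-formed
zu — σ1 onset /z/, coda /∅/ ok → well-formed
mo — σ1 onset /m/, coda /∅/ ok → well-formed
Well-formed: grur, gmaw, rjuz, mwiz, rim, zu, mo → 7.

7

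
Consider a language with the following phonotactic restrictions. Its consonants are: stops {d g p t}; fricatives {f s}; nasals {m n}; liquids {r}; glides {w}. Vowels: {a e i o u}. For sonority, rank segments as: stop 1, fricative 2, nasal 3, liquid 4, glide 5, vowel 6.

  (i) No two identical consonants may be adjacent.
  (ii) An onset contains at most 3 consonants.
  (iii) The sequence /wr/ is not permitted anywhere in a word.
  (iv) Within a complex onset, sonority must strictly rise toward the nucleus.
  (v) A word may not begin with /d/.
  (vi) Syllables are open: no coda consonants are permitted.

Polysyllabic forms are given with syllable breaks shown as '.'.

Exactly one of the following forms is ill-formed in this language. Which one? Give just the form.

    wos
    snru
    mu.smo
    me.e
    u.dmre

wos

wos — violates constraint (vi): syllable 1 coda /s/ has 1 consonant (> 0) → ill-formed
snru — σ1 onset /snr/ (2→3→4 rises), coda /∅/ ok → well-formed
mu.smo — σ1 onset /m/, coda /∅/ ok; σ2 onset /sm/ (2→3 rises), coda /∅/ ok → well-formed
me.e — σ1 onset /m/, coda /∅/ ok; σ2 onset /∅/, coda /∅/ ok → well-formed
u.dmre — σ1 onset /∅/, coda /∅/ ok; σ2 onset /dmr/ (1→3→4 rises), coda /∅/ ok → well-formed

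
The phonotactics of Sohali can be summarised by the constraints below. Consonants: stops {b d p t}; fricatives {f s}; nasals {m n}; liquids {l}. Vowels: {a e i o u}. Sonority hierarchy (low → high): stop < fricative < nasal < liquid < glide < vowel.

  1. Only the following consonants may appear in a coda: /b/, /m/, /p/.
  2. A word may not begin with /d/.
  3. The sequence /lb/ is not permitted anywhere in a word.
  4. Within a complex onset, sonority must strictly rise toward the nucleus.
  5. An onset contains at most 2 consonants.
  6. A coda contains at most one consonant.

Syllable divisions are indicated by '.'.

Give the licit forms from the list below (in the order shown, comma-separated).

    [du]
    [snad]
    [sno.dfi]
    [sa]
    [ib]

[du] — violates constraint 2: word begins with /d/ → illicit
[snad] — violates constraint 1: syllable 1 coda contains /d/, which is not a licensed coda consonant → illicit
[sno.dfi] — σ1 onset /sn/ (2→3 rises), coda /∅/ ok; σ2 onset /df/ (1→2 rises), coda /∅/ ok → licit
[sa] — σ1 onset /s/, coda /∅/ ok → licit
[ib] — σ1 onset /∅/, coda /b/ ok → licit

[sno.dfi], [sa], [ib]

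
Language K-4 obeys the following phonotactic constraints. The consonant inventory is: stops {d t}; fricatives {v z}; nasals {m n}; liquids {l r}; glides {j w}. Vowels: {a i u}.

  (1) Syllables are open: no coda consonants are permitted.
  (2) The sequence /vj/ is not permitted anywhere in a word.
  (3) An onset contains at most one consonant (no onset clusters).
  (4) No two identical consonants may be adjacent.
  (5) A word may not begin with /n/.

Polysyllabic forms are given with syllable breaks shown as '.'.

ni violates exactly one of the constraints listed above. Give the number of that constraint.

5

ni: word begins with /n/.
This is a violation of constraint 5: "A word may not begin with /n/."
The remaining constraints (1, 2, 3, 4) are satisfied.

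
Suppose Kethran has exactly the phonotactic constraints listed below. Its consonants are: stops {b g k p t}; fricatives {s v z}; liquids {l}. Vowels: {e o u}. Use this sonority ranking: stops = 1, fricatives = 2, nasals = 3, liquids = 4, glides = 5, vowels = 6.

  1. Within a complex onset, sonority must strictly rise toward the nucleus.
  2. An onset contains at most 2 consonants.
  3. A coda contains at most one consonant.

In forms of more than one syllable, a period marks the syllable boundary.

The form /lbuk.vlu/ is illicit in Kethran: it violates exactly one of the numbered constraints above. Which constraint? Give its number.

/lbuk.vlu/: syllable 1 onset /lb/: /l/ (liquid, 4) → /b/ (stop, 1) does not rise.
This is a violation of constraint 1: "Within a complex onset, sonority must strictly rise toward the nucleus."
The remaining constraints (2, 3) are satisfied.

1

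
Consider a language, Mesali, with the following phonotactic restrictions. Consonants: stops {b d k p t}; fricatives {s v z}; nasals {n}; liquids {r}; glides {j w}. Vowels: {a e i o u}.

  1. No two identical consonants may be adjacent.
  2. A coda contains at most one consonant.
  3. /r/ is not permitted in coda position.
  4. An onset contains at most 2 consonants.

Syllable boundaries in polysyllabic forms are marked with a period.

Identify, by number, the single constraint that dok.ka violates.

1

dok.ka: adjacent identical consonants /kk/.
This is a violation of constraint 1: "No two identical consonants may be adjacent."
The remaining constraints (2, 3, 4) are satisfied.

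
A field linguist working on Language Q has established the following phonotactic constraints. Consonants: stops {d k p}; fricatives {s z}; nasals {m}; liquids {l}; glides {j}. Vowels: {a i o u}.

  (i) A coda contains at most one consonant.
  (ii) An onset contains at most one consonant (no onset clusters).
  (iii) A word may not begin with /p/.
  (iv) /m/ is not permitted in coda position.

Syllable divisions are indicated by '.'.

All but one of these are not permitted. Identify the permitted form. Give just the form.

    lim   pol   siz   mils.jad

lim — violates constraint (iv): syllable 1 coda contains /m/ → not permitted
pol — violates constraint (iii): word begins with /p/ → not permitted
siz — σ1 onset /s/, coda /z/ ok → permitted
mils.jad — violates constraint (i): syllable 1 coda /ls/ has 2 consonants (> 1) → not permitted

siz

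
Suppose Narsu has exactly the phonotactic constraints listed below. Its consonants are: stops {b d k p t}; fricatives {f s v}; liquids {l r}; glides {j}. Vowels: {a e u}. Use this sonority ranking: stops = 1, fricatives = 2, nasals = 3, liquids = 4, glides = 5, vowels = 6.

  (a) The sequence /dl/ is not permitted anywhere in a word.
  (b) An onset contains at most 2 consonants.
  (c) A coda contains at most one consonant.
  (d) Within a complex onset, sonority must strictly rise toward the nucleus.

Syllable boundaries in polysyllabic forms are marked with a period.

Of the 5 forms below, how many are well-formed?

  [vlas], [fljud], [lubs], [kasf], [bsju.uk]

1

[vlas] — σ1 onset /vl/ (2→4 rises), coda /s/ ok → well-formed
[fljud] — violates constraint (b): syllable 1 onset /flj/ has 3 consonants (> 2) → ill-formed
[lubs] — violates constraint (c): syllable 1 coda /bs/ has 2 consonants (> 1) → ill-formed
[kasf] — violates constraint (c): syllable 1 coda /sf/ has 2 consonants (> 1) → ill-formed
[bsju.uk] — violates constraint (b): syllable 1 onset /bsj/ has 3 consonants (> 2) → ill-formed
Well-formed: [vlas] → 1.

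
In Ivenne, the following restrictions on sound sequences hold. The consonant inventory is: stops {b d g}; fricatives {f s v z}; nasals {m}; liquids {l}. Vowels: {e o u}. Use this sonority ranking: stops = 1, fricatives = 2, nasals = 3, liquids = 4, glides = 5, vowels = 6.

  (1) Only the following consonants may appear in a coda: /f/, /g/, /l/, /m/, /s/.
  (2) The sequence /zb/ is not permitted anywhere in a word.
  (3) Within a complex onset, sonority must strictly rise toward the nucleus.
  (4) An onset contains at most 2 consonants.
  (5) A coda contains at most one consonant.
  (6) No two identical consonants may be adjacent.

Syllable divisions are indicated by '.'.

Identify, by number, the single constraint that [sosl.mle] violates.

[sosl.mle]: syllable 1 coda /sl/ has 2 consonants (> 1).
This is a violation of constraint 5: "A coda contains at most one consonant."
The remaining constraints (1, 2, 3, 4, 6) are satisfied.

5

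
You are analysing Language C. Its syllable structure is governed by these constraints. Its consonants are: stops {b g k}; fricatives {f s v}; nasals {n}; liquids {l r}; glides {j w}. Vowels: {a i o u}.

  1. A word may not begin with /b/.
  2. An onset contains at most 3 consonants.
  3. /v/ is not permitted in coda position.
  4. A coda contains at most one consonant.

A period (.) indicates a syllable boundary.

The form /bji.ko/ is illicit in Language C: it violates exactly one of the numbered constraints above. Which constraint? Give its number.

1

/bji.ko/: word begins with /b/.
This is a violation of constraint 1: "A word may not begin with /b/."
The remaining constraints (2, 3, 4) are satisfied.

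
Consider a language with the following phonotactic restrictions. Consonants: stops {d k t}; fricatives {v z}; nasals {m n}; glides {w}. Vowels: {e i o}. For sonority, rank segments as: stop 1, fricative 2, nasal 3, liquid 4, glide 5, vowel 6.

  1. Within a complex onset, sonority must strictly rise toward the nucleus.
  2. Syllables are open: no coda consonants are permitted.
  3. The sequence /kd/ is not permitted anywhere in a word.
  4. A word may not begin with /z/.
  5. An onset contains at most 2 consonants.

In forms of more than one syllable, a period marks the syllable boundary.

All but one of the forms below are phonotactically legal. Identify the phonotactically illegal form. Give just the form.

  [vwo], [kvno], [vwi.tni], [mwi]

[vwo] — σ1 onset /vw/ (2→5 rises), coda /∅/ ok → phonotactically legal
[kvno] — violates constraint 5: syllable 1 onset /kvn/ has 3 consonants (> 2) → phonotactically illegal
[vwi.tni] — σ1 onset /vw/ (2→5 rises), coda /∅/ ok; σ2 onset /tn/ (1→3 rises), coda /∅/ ok → phonotactically legal
[mwi] — σ1 onset /mw/ (3→5 rises), coda /∅/ ok → phonotactically legal

[kvno]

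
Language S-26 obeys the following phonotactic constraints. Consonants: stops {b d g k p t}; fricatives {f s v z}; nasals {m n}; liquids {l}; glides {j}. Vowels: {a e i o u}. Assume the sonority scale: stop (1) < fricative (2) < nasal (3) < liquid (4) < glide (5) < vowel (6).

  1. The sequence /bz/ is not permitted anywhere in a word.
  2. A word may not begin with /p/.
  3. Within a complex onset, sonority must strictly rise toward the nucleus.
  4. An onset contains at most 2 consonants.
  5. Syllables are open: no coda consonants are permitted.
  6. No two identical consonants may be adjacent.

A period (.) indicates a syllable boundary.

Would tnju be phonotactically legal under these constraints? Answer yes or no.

tnju — violates constraint 4: syllable 1 onset /tnj/ has 3 consonants (> 2) → phonotactically illegal

no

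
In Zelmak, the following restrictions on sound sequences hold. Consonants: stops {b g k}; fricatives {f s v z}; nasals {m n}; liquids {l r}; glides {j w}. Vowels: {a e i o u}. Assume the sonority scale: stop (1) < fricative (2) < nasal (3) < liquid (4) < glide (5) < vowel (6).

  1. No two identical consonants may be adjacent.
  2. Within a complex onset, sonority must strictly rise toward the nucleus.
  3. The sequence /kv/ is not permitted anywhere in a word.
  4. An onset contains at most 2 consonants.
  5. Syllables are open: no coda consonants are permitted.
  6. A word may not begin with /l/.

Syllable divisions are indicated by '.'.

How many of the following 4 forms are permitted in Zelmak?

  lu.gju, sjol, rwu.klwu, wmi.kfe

0

lu.gju — violates constraint 6: word begins with /l/ → not permitted
sjol — violates constraint 5: syllable 1 coda /l/ has 1 consonant (> 0) → not permitted
rwu.klwu — violates constraint 4: syllable 2 onset /klw/ has 3 consonants (> 2) → not permitted
wmi.kfe — violates constraint 2: syllable 1 onset /wm/: /w/ (glide, 5) → /m/ (nasal, 3) does not rise → not permitted
No form is permitted → 0.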